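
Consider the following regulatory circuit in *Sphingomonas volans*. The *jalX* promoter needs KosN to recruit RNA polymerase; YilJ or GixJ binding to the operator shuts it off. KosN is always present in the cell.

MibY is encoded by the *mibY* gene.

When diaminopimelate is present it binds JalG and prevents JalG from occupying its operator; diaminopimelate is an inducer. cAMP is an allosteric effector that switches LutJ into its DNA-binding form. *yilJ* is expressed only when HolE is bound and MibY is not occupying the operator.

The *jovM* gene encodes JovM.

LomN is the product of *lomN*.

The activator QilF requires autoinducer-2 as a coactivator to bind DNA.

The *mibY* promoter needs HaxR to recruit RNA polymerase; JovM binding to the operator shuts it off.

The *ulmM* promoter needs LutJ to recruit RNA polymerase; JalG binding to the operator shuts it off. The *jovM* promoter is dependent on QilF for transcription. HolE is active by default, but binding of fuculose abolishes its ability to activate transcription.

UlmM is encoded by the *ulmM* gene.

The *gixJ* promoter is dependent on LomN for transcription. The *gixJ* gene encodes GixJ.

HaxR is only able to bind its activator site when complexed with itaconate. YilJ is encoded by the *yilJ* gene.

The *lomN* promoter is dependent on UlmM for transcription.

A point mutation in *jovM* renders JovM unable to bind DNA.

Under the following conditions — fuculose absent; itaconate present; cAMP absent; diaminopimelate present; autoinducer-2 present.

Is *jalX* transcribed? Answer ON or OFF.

Fuculose is absent, so HolE is active.
Itaconate is present, so HaxR is active.
JovM is non-functional in this strain, so it has no effect.
No repressor is bound and HaxR is active, so *mibY* is transcribed.
So MibY is produced and active.
With repressor MibY bound, *yilJ* is not transcribed.
So YilJ is not produced.
KosN is produced constitutively and is active.
cAMP is absent, so LutJ is inactive.
Diaminopimelate is present, so JalG is inactive.
Required activator LutJ is absent, so *ulmM* is not transcribed.
So UlmM is not produced.
Required activator UlmM is absent, so *lomN* is not transcribed.
So LomN is not produced.
Required activator LomN is absent, so *gixJ* is not transcribed.
So GixJ is not produced.
No repressor is bound and KosN is active, so *jalX* is transcribed.

ON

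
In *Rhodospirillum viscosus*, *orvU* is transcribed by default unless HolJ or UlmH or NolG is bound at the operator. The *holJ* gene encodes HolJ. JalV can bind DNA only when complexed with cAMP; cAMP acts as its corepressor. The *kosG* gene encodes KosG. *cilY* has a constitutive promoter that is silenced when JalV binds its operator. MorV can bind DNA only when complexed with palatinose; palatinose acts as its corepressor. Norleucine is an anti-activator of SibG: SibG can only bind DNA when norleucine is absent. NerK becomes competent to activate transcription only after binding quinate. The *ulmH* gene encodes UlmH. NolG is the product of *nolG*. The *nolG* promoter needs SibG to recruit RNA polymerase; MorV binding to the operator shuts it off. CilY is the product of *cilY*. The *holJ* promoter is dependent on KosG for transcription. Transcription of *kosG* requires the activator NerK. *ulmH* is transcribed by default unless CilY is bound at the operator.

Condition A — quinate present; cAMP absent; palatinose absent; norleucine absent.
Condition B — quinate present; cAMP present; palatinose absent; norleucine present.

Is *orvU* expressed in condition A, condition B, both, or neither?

Condition A:
Quinate is present, so NerK is active.
No repressor is bound and NerK is active, so *kosG* is transcribed.
So KosG is produced and active.
No repressor is bound and KosG is active, so *holJ* is transcribed.
So HolJ is produced and active.
cAMP is absent, so JalV is inactive.
With no repressor bound, *cilY* is transcribed.
So CilY is produced and active.
With repressor CilY bound, *ulmH* is not transcribed.
So UlmH is not produced.
Palatinose is absent, so MorV is inactive.
Norleucine is absent, so SibG is active.
No repressor is bound and SibG is active, so *nolG* is transcribed.
So NolG is produced and active.
With repressor HolJ bound, *orvU* is not transcribed.
→ *orvU* is OFF in A.
Condition B:
Quinate is present, so NerK is active.
No repressor is bound and NerK is active, so *kosG* is transcribed.
So KosG is produced and active.
No repressor is bound and KosG is active, so *holJ* is transcribed.
So HolJ is produced and active.
cAMP is present, so JalV is active.
With repressor JalV bound, *cilY* is not transcribed.
So CilY is not produced.
With no repressor bound, *ulmH* is transcribed.
So UlmH is produced and active.
Palatinose is absent, so MorV is inactive.
Norleucine is present, so SibG is inactive.
Required activator SibG is absent, so *nolG* is not transcribed.
So NolG is not produced.
With repressor HolJ bound, *orvU* is not transcribed.
→ *orvU* is OFF in B.

neither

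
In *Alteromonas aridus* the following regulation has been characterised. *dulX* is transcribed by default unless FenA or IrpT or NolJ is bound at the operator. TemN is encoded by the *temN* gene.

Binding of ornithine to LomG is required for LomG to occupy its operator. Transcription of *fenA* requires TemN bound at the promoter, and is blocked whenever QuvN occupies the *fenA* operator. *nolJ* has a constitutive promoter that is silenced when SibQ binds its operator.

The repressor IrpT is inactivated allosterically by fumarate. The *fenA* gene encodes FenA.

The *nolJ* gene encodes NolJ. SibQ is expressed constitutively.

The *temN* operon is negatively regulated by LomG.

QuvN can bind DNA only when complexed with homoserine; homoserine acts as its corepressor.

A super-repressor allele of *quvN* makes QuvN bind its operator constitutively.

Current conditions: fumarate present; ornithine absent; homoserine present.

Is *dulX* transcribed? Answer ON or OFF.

ON

Ornithine is absent, so LomG is inactive.
With no repressor bound, *temN* is transcribed.
So TemN is produced and active.
QuvN is constitutively active in this strain.
With repressor QuvN bound, *fenA* is not transcribed.
So FenA is not produced.
Fumarate is present, so IrpT is inactive.
SibQ is produced constitutively and is active.
With repressor SibQ bound, *nolJ* is not transcribed.
So NolJ is not produced.
With no repressor bound, *dulX* is transcribed.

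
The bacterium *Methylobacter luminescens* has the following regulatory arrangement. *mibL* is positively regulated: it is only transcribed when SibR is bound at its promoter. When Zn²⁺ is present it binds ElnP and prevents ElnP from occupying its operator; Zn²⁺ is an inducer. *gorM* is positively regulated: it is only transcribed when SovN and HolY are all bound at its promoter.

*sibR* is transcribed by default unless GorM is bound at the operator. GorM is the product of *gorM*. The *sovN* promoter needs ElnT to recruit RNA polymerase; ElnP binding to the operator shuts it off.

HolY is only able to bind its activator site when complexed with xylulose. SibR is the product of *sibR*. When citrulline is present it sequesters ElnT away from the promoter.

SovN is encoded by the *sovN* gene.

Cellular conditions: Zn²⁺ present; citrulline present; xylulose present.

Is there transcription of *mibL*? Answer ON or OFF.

Zn²⁺ is present, so ElnP is inactive.
Citrulline is present, so ElnT is inactive.
Required activator ElnT is absent, so *sovN* is not transcribed.
So SovN is not produced.
Xylulose is present, so HolY is active.
Required activator SovN is absent, so *gorM* is not transcribed.
So GorM is not produced.
With no repressor bound, *sibR* is transcribed.
So SibR is produced and active.
No repressor is bound and SibR is active, so *mibL* is transcribed.

ON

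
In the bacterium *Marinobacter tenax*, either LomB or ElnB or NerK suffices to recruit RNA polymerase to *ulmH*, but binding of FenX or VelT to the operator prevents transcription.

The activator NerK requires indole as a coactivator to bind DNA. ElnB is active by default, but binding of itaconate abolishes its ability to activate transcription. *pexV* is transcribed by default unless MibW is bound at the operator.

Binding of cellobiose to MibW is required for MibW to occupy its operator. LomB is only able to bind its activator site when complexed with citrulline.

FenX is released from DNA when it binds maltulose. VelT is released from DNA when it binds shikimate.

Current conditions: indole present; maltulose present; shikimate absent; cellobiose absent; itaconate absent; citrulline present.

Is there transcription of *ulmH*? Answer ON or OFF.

OFF

Citrulline is present, so LomB is active.
Maltulose is present, so FenX is inactive.
Itaconate is absent, so ElnB is active.
Indole is present, so NerK is active.
Shikimate is absent, so VelT is active.
With repressor VelT bound, *ulmH* is not transcribed.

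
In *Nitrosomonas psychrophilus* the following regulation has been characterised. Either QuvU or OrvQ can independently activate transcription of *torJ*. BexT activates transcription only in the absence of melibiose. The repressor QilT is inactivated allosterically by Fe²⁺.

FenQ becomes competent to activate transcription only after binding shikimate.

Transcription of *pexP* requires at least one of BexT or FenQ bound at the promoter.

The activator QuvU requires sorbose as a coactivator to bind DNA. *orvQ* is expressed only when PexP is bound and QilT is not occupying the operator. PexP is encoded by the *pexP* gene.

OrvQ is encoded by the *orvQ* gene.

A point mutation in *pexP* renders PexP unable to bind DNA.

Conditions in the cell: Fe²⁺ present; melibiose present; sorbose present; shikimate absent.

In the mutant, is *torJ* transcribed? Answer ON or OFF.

Sorbose is present, so QuvU is active.
Fe²⁺ is present, so QilT is inactive.
PexP is non-functional in this strain, so it has no effect.
Required activator PexP is absent, so *orvQ* is not transcribed.
So OrvQ is not produced.
Activator QuvU is present, so *torJ* is transcribed.

ON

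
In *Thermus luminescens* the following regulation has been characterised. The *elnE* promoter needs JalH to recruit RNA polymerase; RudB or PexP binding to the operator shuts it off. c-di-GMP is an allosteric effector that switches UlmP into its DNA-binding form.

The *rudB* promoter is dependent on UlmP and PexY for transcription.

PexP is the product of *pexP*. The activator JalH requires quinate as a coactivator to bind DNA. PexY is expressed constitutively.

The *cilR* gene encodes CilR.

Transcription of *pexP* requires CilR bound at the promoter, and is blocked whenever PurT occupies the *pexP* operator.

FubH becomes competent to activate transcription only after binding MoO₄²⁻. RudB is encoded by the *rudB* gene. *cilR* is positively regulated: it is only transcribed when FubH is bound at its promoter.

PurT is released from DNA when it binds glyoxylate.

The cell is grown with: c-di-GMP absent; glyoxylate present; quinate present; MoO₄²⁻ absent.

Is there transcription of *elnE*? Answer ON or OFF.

Quinate is present, so JalH is active.
c-di-GMP is absent, so UlmP is inactive.
PexY is produced constitutively and is active.
Required activator UlmP is absent, so *rudB* is not transcribed.
So RudB is not produced.
MoO₄²⁻ is absent, so FubH is inactive.
Required activator FubH is absent, so *cilR* is not transcribed.
So CilR is not produced.
Glyoxylate is present, so PurT is inactive.
Required activator CilR is absent, so *pexP* is not transcribed.
So PexP is not produced.
No repressor is bound and JalH is active, so *elnE* is transcribed.

ON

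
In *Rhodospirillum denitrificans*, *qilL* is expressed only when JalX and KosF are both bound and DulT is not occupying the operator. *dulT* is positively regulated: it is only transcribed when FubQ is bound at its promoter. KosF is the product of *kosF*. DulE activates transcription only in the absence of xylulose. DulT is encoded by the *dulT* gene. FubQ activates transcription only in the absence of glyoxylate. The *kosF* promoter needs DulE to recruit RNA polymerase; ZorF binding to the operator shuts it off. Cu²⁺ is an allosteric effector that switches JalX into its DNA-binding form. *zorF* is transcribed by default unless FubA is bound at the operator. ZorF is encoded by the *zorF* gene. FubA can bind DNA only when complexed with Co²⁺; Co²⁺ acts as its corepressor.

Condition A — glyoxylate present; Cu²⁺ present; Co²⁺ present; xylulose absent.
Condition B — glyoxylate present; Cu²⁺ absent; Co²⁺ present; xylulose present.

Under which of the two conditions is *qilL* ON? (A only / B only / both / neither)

A only

Condition A:
Glyoxylate is present, so FubQ is inactive.
Required activator FubQ is absent, so *dulT* is not transcribed.
So DulT is not produced.
Cu²⁺ is present, so JalX is active.
Co²⁺ is present, so FubA is active.
With repressor FubA bound, *zorF* is not transcribed.
So ZorF is not produced.
Xylulose is absent, so DulE is active.
No repressor is bound and DulE is active, so *kosF* is transcribed.
So KosF is produced and active.
No repressor is bound and JalX and KosF are active, so *qilL* is transcribed.
→ *qilL* is ON in A.
Condition B:
Glyoxylate is present, so FubQ is inactive.
Required activator FubQ is absent, so *dulT* is not transcribed.
So DulT is not produced.
Cu²⁺ is absent, so JalX is inactive.
Co²⁺ is present, so FubA is active.
With repressor FubA bound, *zorF* is not transcribed.
So ZorF is not produced.
Xylulose is present, so DulE is inactive.
Required activator DulE is absent, so *kosF* is not transcribed.
So KosF is not produced.
Required activator JalX is absent, so *qilL* is not transcribed.
→ *qilL* is OFF in B.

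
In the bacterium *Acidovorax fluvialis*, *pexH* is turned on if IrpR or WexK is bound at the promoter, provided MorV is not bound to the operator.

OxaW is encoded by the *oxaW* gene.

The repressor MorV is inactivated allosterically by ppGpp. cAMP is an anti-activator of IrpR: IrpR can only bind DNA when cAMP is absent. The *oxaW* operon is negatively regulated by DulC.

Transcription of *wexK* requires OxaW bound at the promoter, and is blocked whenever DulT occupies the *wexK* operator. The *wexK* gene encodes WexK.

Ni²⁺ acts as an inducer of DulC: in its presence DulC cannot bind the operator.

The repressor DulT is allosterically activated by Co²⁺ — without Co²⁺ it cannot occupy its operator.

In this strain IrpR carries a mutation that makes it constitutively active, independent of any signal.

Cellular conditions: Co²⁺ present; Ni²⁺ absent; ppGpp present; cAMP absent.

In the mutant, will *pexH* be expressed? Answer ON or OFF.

ON

IrpR is constitutively active in this strain.
ppGpp is present, so MorV is inactive.
Ni²⁺ is absent, so DulC is active.
With repressor DulC bound, *oxaW* is not transcribed.
So OxaW is not produced.
Co²⁺ is present, so DulT is active.
With repressor DulT bound, *wexK* is not transcribed.
So WexK is not produced.
Activator IrpR is present, so *pexH* is transcribed.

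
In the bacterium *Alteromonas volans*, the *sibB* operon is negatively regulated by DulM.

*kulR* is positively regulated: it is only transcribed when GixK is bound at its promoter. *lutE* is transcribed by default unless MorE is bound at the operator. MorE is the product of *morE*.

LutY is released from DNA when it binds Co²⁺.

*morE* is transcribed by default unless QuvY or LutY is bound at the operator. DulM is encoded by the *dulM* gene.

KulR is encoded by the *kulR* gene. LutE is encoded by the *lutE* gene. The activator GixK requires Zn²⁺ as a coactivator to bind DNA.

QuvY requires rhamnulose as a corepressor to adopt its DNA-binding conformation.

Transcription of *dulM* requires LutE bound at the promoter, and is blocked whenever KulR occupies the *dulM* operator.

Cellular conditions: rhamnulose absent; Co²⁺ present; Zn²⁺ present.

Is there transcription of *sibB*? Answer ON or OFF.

Rhamnulose is absent, so QuvY is inactive.
Co²⁺ is present, so LutY is inactive.
With no repressor bound, *morE* is transcribed.
So MorE is produced and active.
With repressor MorE bound, *lutE* is not transcribed.
So LutE is not produced.
Zn²⁺ is present, so GixK is active.
No repressor is bound and GixK is active, so *kulR* is transcribed.
So KulR is produced and active.
With repressor KulR bound, *dulM* is not transcribed.
So DulM is not produced.
With no repressor bound, *sibB* is transcribed.

ON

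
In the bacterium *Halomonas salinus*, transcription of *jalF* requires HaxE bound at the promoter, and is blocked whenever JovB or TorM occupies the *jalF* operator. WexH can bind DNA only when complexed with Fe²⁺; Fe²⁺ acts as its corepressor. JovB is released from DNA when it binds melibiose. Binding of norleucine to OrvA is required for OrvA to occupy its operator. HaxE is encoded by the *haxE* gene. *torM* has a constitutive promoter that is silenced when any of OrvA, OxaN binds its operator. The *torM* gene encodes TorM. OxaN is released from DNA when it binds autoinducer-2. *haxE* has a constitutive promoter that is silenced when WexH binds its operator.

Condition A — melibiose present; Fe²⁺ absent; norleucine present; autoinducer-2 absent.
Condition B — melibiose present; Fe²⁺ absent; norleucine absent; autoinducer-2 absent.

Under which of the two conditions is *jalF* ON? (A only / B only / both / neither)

Condition A:
Melibiose is present, so JovB is inactive.
Fe²⁺ is absent, so WexH is inactive.
With no repressor bound, *haxE* is transcribed.
So HaxE is produced and active.
Norleucine is present, so OrvA is active.
Autoinducer-2 is absent, so OxaN is active.
With repressor OrvA bound, *torM* is not transcribed.
So TorM is not produced.
No repressor is bound and HaxE is active, so *jalF* is transcribed.
→ *jalF* is ON in A.
Condition B:
Melibiose is present, so JovB is inactive.
Fe²⁺ is absent, so WexH is inactive.
With no repressor bound, *haxE* is transcribed.
So HaxE is produced and active.
Norleucine is absent, so OrvA is inactive.
Autoinducer-2 is absent, so OxaN is active.
With repressor OxaN bound, *torM* is not transcribed.
So TorM is not produced.
No repressor is bound and HaxE is active, so *jalF* is transcribed.
→ *jalF* is ON in B.

both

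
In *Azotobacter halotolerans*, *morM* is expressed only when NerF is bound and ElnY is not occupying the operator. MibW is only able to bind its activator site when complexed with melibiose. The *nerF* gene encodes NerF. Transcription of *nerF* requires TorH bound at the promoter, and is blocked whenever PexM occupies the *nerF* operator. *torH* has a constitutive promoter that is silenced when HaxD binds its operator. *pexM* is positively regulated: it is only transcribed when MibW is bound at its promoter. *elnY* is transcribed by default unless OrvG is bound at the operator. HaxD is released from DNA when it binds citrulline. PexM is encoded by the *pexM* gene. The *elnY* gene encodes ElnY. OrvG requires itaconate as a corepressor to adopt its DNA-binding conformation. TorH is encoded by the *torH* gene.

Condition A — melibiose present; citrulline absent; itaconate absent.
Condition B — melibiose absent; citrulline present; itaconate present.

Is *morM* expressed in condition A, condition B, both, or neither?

Condition A:
Melibiose is present, so MibW is active.
No repressor is bound and MibW is active, so *pexM* is transcribed.
So PexM is produced and active.
Citrulline is absent, so HaxD is active.
With repressor HaxD bound, *torH* is not transcribed.
So TorH is not produced.
With repressor PexM bound, *nerF* is not transcribed.
So NerF is not produced.
Itaconate is absent, so OrvG is inactive.
With no repressor bound, *elnY* is transcribed.
So ElnY is produced and active.
With repressor ElnY bound, *morM* is not transcribed.
→ *morM* is OFF in A.
Condition B:
Melibiose is absent, so MibW is inactive.
Required activator MibW is absent, so *pexM* is not transcribed.
So PexM is not produced.
Citrulline is present, so HaxD is inactive.
With no repressor bound, *torH* is transcribed.
So TorH is produced and active.
No repressor is bound and TorH is active, so *nerF* is transcribed.
So NerF is produced and active.
Itaconate is present, so OrvG is active.
With repressor OrvG bound, *elnY* is not transcribed.
So ElnY is not produced.
No repressor is bound and NerF is active, so *morM* is transcribed.
→ *morM* is ON in B.

B only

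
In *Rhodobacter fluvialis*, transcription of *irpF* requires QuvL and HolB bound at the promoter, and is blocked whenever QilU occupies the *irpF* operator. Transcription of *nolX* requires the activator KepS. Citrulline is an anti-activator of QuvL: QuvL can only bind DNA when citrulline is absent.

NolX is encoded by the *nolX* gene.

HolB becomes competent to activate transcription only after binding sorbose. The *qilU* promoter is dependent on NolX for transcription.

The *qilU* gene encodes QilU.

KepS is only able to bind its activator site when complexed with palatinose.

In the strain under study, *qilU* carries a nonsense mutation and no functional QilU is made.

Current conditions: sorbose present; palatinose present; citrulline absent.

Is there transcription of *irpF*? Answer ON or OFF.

Citrulline is absent, so QuvL is active.
QilU is non-functional in this strain, so it has no effect.
Sorbose is present, so HolB is active.
No repressor is bound and QuvL and HolB are active, so *irpF* is transcribed.

ON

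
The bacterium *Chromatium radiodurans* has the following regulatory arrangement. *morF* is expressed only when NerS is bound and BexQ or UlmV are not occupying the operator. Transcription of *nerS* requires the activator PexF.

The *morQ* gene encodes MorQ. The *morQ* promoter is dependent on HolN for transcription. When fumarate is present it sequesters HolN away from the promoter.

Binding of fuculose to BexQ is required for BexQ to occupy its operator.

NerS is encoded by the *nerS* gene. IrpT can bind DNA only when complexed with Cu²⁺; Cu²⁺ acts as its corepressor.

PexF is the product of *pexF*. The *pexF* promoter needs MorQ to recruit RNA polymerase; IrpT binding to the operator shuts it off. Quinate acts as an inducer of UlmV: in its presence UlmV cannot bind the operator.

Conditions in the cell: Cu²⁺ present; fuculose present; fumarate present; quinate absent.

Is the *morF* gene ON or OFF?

Fuculose is present, so BexQ is active.
Cu²⁺ is present, so IrpT is active.
Fumarate is present, so HolN is inactive.
Required activator HolN is absent, so *morQ* is not transcribed.
So MorQ is not produced.
With repressor IrpT bound, *pexF* is not transcribed.
So PexF is not produced.
Required activator PexF is absent, so *nerS* is not transcribed.
So NerS is not produced.
Quinate is absent, so UlmV is active.
With repressor BexQ bound, *morF* is not transcribed.

OFF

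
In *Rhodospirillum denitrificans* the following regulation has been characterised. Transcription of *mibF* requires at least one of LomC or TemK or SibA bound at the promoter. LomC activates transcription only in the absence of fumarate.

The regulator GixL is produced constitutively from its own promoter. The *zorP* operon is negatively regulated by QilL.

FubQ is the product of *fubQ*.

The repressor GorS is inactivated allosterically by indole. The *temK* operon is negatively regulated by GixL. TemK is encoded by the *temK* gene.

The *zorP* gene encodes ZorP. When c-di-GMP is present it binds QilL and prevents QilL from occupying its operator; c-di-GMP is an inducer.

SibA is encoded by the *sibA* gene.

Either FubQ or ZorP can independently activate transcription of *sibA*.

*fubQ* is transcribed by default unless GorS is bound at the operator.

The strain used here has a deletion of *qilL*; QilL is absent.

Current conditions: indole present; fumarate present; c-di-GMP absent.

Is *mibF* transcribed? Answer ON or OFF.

ON

Fumarate is present, so LomC is inactive.
GixL is produced constitutively and is active.
With repressor GixL bound, *temK* is not transcribed.
So TemK is not produced.
Indole is present, so GorS is inactive.
With no repressor bound, *fubQ* is transcribed.
So FubQ is produced and active.
QilL is non-functional in this strain, so it has no effect.
With no repressor bound, *zorP* is transcribed.
So ZorP is produced and active.
Activator FubQ is present, so *sibA* is transcribed.
So SibA is produced and active.
Activator SibA is present, so *mibF* is transcribed.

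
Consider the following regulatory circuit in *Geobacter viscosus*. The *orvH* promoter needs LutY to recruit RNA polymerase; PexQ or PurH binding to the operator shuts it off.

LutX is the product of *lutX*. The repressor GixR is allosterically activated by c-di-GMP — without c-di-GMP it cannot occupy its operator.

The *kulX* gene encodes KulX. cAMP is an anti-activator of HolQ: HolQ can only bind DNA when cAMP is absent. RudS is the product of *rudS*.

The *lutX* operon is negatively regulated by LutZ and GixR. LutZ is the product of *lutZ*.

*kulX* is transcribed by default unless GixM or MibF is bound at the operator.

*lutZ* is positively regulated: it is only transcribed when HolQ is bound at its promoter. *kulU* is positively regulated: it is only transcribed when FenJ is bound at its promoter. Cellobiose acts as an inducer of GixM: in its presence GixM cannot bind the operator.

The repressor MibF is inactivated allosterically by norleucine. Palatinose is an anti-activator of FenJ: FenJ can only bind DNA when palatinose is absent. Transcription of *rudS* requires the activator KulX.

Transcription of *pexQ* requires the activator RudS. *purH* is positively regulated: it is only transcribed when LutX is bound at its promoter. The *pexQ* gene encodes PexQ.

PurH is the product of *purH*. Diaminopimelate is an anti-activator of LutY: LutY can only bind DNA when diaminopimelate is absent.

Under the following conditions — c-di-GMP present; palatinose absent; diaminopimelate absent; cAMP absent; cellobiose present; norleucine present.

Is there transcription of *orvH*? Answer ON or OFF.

OFF

Cellobiose is present, so GixM is inactive.
Norleucine is present, so MibF is inactive.
With no repressor bound, *kulX* is transcribed.
So KulX is produced and active.
No repressor is bound and KulX is active, so *rudS* is transcribed.
So RudS is produced and active.
No repressor is bound and RudS is active, so *pexQ* is transcribed.
So PexQ is produced and active.
Diaminopimelate is absent, so LutY is active.
cAMP is absent, so HolQ is active.
No repressor is bound and HolQ is active, so *lutZ* is transcribed.
So LutZ is produced and active.
c-di-GMP is present, so GixR is active.
With repressor LutZ bound, *lutX* is not transcribed.
So LutX is not produced.
Required activator LutX is absent, so *purH* is not transcribed.
So PurH is not produced.
With repressor PexQ bound, *orvH* is not transcribed.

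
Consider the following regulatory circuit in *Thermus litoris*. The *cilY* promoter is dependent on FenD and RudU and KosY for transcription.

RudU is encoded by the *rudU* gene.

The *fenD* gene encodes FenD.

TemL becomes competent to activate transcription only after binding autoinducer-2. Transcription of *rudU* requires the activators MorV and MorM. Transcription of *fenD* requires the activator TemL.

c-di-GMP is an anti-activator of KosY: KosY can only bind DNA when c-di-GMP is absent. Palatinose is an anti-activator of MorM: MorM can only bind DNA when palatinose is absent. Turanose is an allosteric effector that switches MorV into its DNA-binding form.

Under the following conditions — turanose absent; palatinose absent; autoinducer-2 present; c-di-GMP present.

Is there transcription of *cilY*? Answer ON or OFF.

Autoinducer-2 is present, so TemL is active.
No repressor is bound and TemL is active, so *fenD* is transcribed.
So FenD is produced and active.
Turanose is absent, so MorV is inactive.
Palatinose is absent, so MorM is active.
Required activator MorV is absent, so *rudU* is not transcribed.
So RudU is not produced.
c-di-GMP is present, so KosY is inactive.
Required activator RudU is absent, so *cilY* is not transcribed.

OFF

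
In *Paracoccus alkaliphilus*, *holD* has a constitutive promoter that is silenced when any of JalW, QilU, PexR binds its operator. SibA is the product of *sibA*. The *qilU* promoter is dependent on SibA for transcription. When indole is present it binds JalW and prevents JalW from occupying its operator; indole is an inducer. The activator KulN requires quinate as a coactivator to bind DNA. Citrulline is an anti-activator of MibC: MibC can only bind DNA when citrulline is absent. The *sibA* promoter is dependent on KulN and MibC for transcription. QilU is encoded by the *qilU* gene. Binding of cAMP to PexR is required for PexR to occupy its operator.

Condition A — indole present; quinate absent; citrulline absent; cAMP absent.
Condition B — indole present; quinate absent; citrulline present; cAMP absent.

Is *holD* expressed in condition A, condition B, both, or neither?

both

Condition A:
Indole is present, so JalW is inactive.
Quinate is absent, so KulN is inactive.
Citrulline is absent, so MibC is active.
Required activator KulN is absent, so *sibA* is not transcribed.
So SibA is not produced.
Required activator SibA is absent, so *qilU* is not transcribed.
So QilU is not produced.
cAMP is absent, so PexR is inactive.
With no repressor bound, *holD* is transcribed.
→ *holD* is ON in A.
Condition B:
Indole is present, so JalW is inactive.
Quinate is absent, so KulN is inactive.
Citrulline is present, so MibC is inactive.
Required activator KulN is absent, so *sibA* is not transcribed.
So SibA is not produced.
Required activator SibA is absent, so *qilU* is not transcribed.
So QilU is not produced.
cAMP is absent, so PexR is inactive.
With no repressor bound, *holD* is transcribed.
→ *holD* is ON in B.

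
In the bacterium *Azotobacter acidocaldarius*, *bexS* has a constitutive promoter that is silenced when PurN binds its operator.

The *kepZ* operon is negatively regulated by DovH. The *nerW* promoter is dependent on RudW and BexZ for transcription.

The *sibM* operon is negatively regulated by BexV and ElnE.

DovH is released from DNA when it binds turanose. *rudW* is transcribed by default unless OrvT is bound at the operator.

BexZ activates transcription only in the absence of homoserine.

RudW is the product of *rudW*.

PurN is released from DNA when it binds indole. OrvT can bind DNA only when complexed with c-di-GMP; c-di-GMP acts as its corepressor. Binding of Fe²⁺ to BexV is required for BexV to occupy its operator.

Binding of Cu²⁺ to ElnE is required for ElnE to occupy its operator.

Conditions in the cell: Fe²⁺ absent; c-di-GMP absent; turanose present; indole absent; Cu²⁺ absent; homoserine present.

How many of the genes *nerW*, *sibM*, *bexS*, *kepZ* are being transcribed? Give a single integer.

2

c-di-GMP is absent, so OrvT is inactive.
With no repressor bound, *rudW* is transcribed.
So RudW is produced and active.
Homoserine is present, so BexZ is inactive.
Required activator BexZ is absent, so *nerW* is not transcribed.
→ *nerW* is OFF.
Fe²⁺ is absent, so BexV is inactive.
Cu²⁺ is absent, so ElnE is inactive.
With no repressor bound, *sibM* is transcribed.
→ *sibM* is ON.
Indole is absent, so PurN is active.
With repressor PurN bound, *bexS* is not transcribed.
→ *bexS* is OFF.
Turanose is present, so DovH is inactive.
With no repressor bound, *kepZ* is transcribed.
→ *kepZ* is ON.
2 of the 4 genes are transcribed.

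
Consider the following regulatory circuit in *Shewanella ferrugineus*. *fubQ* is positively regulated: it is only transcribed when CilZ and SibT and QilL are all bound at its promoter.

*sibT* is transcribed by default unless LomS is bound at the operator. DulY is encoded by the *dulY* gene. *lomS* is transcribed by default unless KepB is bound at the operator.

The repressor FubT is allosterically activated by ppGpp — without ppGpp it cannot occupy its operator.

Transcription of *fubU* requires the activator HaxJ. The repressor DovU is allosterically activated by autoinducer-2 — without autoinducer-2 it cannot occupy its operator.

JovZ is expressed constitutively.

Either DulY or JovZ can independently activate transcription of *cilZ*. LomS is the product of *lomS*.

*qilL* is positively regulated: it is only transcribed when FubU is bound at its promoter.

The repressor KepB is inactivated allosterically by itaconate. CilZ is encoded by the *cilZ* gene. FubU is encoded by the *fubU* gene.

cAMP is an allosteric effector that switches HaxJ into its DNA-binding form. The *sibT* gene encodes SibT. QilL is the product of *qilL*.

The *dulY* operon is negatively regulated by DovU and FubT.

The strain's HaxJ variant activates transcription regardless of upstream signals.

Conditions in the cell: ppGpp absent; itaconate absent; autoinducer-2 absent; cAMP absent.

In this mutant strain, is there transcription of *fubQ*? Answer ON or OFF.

Autoinducer-2 is absent, so DovU is inactive.
ppGpp is absent, so FubT is inactive.
With no repressor bound, *dulY* is transcribed.
So DulY is produced and active.
JovZ is produced constitutively and is active.
Activator DulY is present, so *cilZ* is transcribed.
So CilZ is produced and active.
Itaconate is absent, so KepB is active.
With repressor KepB bound, *lomS* is not transcribed.
So LomS is not produced.
With no repressor bound, *sibT* is transcribed.
So SibT is produced and active.
HaxJ is constitutively active in this strain.
No repressor is bound and HaxJ is active, so *fubU* is transcribed.
So FubU is produced and active.
No repressor is bound and FubU is active, so *qilL* is transcribed.
So QilL is produced and active.
No repressor is bound and CilZ and SibT and QilL are active, so *fubQ* is transcribed.

ON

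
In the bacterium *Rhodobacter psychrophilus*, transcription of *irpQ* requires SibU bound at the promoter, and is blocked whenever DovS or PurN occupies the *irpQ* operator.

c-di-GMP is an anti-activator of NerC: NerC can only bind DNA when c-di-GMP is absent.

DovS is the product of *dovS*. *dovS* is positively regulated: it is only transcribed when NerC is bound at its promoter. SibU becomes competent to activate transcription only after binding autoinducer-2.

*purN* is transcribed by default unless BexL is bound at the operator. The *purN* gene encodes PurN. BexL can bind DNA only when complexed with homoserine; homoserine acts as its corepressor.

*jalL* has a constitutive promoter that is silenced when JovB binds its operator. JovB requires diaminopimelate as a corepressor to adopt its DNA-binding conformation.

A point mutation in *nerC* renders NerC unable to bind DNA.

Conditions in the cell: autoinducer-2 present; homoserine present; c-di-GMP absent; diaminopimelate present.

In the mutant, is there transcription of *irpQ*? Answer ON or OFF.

ON

NerC is non-functional in this strain, so it has no effect.
Required activator NerC is absent, so *dovS* is not transcribed.
So DovS is not produced.
Homoserine is present, so BexL is active.
With repressor BexL bound, *purN* is not transcribed.
So PurN is not produced.
Autoinducer-2 is present, so SibU is active.
No repressor is bound and SibU is active, so *irpQ* is transcribed.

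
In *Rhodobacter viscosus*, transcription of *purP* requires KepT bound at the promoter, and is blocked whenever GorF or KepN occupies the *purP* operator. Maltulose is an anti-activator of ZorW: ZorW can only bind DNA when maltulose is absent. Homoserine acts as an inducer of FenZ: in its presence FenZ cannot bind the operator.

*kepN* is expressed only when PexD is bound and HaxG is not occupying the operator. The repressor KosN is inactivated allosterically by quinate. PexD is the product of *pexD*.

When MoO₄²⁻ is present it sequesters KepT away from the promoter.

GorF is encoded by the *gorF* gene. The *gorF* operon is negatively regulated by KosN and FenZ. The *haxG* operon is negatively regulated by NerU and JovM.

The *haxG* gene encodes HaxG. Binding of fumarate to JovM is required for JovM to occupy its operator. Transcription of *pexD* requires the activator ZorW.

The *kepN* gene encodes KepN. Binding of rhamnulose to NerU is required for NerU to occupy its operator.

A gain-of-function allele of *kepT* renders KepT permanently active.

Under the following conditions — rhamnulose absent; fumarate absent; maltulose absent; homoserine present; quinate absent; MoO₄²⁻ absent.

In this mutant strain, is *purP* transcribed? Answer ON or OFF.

ON

KepT is constitutively active in this strain.
Quinate is absent, so KosN is active.
Homoserine is present, so FenZ is inactive.
With repressor KosN bound, *gorF* is not transcribed.
So GorF is not produced.
Maltulose is absent, so ZorW is active.
No repressor is bound and ZorW is active, so *pexD* is transcribed.
So PexD is produced and active.
Rhamnulose is absent, so NerU is inactive.
Fumarate is absent, so JovM is inactive.
With no repressor bound, *haxG* is transcribed.
So HaxG is produced and active.
With repressor HaxG bound, *kepN* is not transcribed.
So KepN is not produced.
No repressor is bound and KepT is active, so *purP* is transcribed.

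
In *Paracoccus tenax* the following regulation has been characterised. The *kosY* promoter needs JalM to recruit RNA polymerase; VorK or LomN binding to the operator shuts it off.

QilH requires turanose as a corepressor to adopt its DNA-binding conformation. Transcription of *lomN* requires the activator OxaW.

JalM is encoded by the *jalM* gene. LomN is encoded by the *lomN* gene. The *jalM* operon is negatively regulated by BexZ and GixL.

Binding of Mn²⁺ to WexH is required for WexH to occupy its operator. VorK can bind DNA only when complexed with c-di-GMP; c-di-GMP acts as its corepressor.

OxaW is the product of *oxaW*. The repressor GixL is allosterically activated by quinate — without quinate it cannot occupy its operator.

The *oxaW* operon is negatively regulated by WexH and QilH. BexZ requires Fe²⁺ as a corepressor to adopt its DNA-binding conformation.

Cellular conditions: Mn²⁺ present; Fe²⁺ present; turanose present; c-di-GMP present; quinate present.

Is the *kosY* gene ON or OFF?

Fe²⁺ is present, so BexZ is active.
Quinate is present, so GixL is active.
With repressor BexZ bound, *jalM* is not transcribed.
So JalM is not produced.
c-di-GMP is present, so VorK is active.
Mn²⁺ is present, so WexH is active.
Turanose is present, so QilH is active.
With repressor WexH bound, *oxaW* is not transcribed.
So OxaW is not produced.
Required activator OxaW is absent, so *lomN* is not transcribed.
So LomN is not produced.
With repressor VorK bound, *kosY* is not transcribed.

OFF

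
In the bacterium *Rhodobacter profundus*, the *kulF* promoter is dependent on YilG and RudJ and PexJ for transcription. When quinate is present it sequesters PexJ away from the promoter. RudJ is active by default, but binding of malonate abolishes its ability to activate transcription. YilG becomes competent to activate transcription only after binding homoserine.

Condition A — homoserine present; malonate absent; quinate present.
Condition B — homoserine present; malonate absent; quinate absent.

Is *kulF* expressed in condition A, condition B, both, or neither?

Condition A:
Homoserine is present, so YilG is active.
Malonate is absent, so RudJ is active.
Quinate is present, so PexJ is inactive.
Required activator PexJ is absent, so *kulF* is not transcribed.
→ *kulF* is OFF in A.
Condition B:
Homoserine is present, so YilG is active.
Malonate is absent, so RudJ is active.
Quinate is absent, so PexJ is active.
No repressor is bound and YilG and RudJ and PexJ are active, so *kulF* is transcribed.
→ *kulF* is ON in B.

B only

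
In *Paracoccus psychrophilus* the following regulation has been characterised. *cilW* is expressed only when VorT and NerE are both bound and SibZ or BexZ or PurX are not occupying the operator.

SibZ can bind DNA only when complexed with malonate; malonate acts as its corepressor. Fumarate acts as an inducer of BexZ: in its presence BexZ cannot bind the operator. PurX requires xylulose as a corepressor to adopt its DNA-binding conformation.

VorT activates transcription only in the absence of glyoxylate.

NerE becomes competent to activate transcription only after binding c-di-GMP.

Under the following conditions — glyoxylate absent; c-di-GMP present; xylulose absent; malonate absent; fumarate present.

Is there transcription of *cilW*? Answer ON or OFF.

Malonate is absent, so SibZ is inactive.
Fumarate is present, so BexZ is inactive.
Glyoxylate is absent, so VorT is active.
Xylulose is absent, so PurX is inactive.
c-di-GMP is present, so NerE is active.
No repressor is bound and VorT and NerE are active, so *cilW* is transcribed.

ON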